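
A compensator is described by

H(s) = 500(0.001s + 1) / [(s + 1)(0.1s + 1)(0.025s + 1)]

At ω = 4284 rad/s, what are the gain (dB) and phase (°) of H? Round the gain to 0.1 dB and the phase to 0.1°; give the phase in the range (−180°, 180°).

At ω = 4284 rad/s:
zero (1 + j4284·0.001) = 1 + j4.284 → |·| ≈ 4.3992, ∠ ≈ 76.86°
pole (1 + j4284·1) = 1 + j4284 → |·| ≈ 4284, ∠ ≈ 89.99°
pole (1 + j4284·0.1) = 1 + j428.4 → |·| ≈ 428.4, ∠ ≈ 89.87°
pole (1 + j4284·0.025) = 1 + j107.1 → |·| ≈ 107.1, ∠ ≈ 89.47°
|H| = 500 · 4.3992 / (4284 · 428.4 · 107.1) ≈ 1.1191e-05
Gain = 20 log₁₀(1.1191e-05) ≈ -99.02 dB
∠H = (76.86°) − (89.99° + 89.87° + 89.47°) = -192.47° ≡ 167.53° (principal value)

-99.0 dB, 167.5°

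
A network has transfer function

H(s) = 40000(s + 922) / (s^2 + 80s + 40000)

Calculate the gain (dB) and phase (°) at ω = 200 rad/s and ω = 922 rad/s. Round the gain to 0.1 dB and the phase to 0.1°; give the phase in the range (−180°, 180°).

At s = jω = j200:
zero (s+922): 922 + j200 → |·| = √(922²+200²) = √890084 ≈ 943.44, ∠ = arctan(200/922) ≈ 12.24°
quadratic: (j200)² + 80·j200 + 40000 = 0 + j16000 → |·| ≈ 16000, ∠ ≈ 90.00°
|H| = 40000 · 943.44 / 16000 ≈ 2358.6
Gain = 20 log₁₀(2358.6) ≈ 67.45 dB
∠H = 12.24° − 90.00° = -77.76°

At s = jω = j922:
zero (s+922): 922 + j922 → |·| = √(922²+922²) = √1700168 ≈ 1303.9, ∠ = arctan(922/922) ≈ 45.00°
quadratic: (j922)² + 80·j922 + 40000 = -810084 + j73760 → |·| ≈ 8.1344e+05, ∠ ≈ 174.80°
|H| = 40000 · 1303.9 / 8.1344e+05 ≈ 64.118
Gain = 20 log₁₀(64.118) ≈ 36.14 dB
∠H = 45.00° − 174.80° = -129.80°

ω = 200: 67.5 dB, -77.8°; ω = 922: 36.1 dB, -129.8°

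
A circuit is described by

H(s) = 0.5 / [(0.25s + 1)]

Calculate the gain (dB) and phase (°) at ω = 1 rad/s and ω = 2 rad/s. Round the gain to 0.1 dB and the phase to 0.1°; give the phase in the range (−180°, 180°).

At ω = 1 rad/s:
pole (1 + j1·0.25) = 1 + j0.25 → |·| ≈ 1.0308, ∠ ≈ 14.04°
|H| = 0.5 · 1 / (1.0308) ≈ 0.48506
Gain = 20 log₁₀(0.48506) ≈ -6.28 dB
∠H = (0°) − (14.04°) = -14.04°

At ω = 2 rad/s:
pole (1 + j2·0.25) = 1 + j0.5 → |·| ≈ 1.118, ∠ ≈ 26.57°
|H| = 0.5 · 1 / (1.118) ≈ 0.44723
Gain = 20 log₁₀(0.44723) ≈ -6.99 dB
∠H = (0°) − (26.57°) = -26.57°

ω = 1: -6.3 dB, -14.0°; ω = 2: -7.0 dB, -26.6°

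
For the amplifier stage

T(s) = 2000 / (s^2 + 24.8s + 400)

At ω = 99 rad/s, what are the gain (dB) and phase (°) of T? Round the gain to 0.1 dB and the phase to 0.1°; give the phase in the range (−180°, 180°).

-13.7 dB, -165.4°

At s = jω = j99:
quadratic: (j99)² + 24.8·j99 + 400 = -9401 + j2455.2 → |·| ≈ 9716.3, ∠ ≈ 165.36°
|T| = 2000 / 9716.3 ≈ 0.20584
Gain = 20 log₁₀(0.20584) ≈ -13.73 dB
∠T = 0.00° − 165.36° = -165.36°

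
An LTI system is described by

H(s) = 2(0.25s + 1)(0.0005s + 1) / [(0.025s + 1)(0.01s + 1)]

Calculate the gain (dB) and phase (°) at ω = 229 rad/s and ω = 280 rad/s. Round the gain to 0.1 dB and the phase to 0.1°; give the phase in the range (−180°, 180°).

At ω = 229 rad/s:
zero (1 + j229·0.25) = 1 + j57.25 → |·| ≈ 57.259, ∠ ≈ 89.00°
zero (1 + j229·0.0005) = 1 + j0.1145 → |·| ≈ 1.0065, ∠ ≈ 6.53°
pole (1 + j229·0.025) = 1 + j5.725 → |·| ≈ 5.8117, ∠ ≈ 80.09°
pole (1 + j229·0.01) = 1 + j2.29 → |·| ≈ 2.4988, ∠ ≈ 66.41°
|H| = 2 · 57.259 · 1.0065 / (5.8117 · 2.4988) ≈ 7.9369
Gain = 20 log₁₀(7.9369) ≈ 17.99 dB
∠H = (89.00° + 6.53°) − (80.09° + 66.41°) = -50.97°

At ω = 280 rad/s:
zero (1 + j280·0.25) = 1 + j70 → |·| ≈ 70.007, ∠ ≈ 89.18°
zero (1 + j280·0.0005) = 1 + j0.14 → |·| ≈ 1.0098, ∠ ≈ 7.97°
pole (1 + j280·0.025) = 1 + j7 → |·| ≈ 7.0711, ∠ ≈ 81.87°
pole (1 + j280·0.01) = 1 + j2.8 → |·| ≈ 2.9732, ∠ ≈ 70.35°
|H| = 2 · 70.007 · 1.0098 / (7.0711 · 2.9732) ≈ 6.7251
Gain = 20 log₁₀(6.7251) ≈ 16.55 dB
∠H = (89.18° + 7.97°) − (81.87° + 70.35°) = -55.07°

ω = 229: 18.0 dB, -51.0°; ω = 280: 16.6 dB, -55.1°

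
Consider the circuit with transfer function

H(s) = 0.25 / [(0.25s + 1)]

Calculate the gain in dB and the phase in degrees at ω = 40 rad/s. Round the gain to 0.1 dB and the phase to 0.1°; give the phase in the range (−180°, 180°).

At ω = 40 rad/s:
pole (1 + j40·0.25) = 1 + j10 → |·| ≈ 10.05, ∠ ≈ 84.29°
|H| = 0.25 · 1 / (10.05) ≈ 0.024876
Gain = 20 log₁₀(0.024876) ≈ -32.08 dB
∠H = (0°) − (84.29°) = -84.29°

-32.1 dB, -84.3°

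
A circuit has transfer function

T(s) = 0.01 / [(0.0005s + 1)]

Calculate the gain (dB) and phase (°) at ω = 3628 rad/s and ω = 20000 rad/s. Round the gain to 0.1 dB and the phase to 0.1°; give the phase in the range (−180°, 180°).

ω = 3628: -46.3 dB, -61.1°; ω = 20000: -60.0 dB, -84.3°

At ω = 3628 rad/s:
pole (1 + j3628·0.0005) = 1 + j1.814 → |·| ≈ 2.0714, ∠ ≈ 61.13°
|T| = 0.01 · 1 / (2.0714) ≈ 0.0048277
Gain = 20 log₁₀(0.0048277) ≈ -46.33 dB
∠T = (0°) − (61.13°) = -61.13°

At ω = 20000 rad/s:
pole (1 + j20000·0.0005) = 1 + j10 → |·| ≈ 10.05, ∠ ≈ 84.29°
|T| = 0.01 · 1 / (10.05) ≈ 0.00099502
Gain = 20 log₁₀(0.00099502) ≈ -60.04 dB
∠T = (0°) − (84.29°) = -84.29°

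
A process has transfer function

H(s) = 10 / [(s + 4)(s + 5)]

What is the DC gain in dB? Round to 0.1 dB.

H(0) = 10 / (4·5) = 0.5
20 log₁₀(0.5) ≈ -6.02 dB

-6.0 dB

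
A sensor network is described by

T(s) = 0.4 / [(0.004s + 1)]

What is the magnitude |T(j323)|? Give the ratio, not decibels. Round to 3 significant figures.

At ω = 323 rad/s:
pole (1 + j323·0.004) = 1 + j1.292 → |·| ≈ 1.6338, ∠ ≈ 52.26°
|T| = 0.4 · 1 / (1.6338) ≈ 0.24483

0.245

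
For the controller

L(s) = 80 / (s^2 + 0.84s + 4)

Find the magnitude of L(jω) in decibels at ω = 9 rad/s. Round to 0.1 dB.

0.3 dB

At s = jω = j9:
quadratic: (j9)² + 0.84·j9 + 4 = -77 + j7.56 → |·| ≈ 77.37, ∠ ≈ 174.39°
|L| = 80 / 77.37 ≈ 1.034
Gain = 20 log₁₀(1.034) ≈ 0.29 dB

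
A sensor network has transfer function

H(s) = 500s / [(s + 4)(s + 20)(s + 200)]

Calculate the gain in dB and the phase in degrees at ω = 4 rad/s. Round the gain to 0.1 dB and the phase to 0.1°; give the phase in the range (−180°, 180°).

At s = jω = j4:
zero at origin: s = j4 → |·| = 4, ∠ = 90.00°
pole (s+4): 4 + j4 → |·| = √(4²+4²) = √32 ≈ 5.6569, ∠ = arctan(4/4) ≈ 45.00°
pole (s+20): 20 + j4 → |·| = √(20²+4²) = √416 ≈ 20.396, ∠ = arctan(4/20) ≈ 11.31°
pole (s+200): 200 + j4 → |·| = √(200²+4²) = √40016 ≈ 200.04, ∠ = arctan(4/200) ≈ 1.15°
|H| = 500 · 4 / 23080 ≈ 0.086655
Gain = 20 log₁₀(0.086655) ≈ -21.24 dB
∠H = 90.00° − 57.46° = 32.54°

-21.2 dB, 32.5°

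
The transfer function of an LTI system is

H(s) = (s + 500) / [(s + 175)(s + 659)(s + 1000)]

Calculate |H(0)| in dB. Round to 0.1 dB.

-107.3 dB

H(0) = 1·500 / (175·659·1000) ≈ 4.3356e-06
20 log₁₀(4.3356e-06) ≈ -107.26 dB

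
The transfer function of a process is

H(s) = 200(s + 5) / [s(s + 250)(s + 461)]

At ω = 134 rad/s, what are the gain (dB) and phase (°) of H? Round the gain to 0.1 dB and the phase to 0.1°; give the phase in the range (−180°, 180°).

At s = jω = j134:
zero (s+5): 5 + j134 → |·| = √(5²+134²) = √17981 ≈ 134.09, ∠ = arctan(134/5) ≈ 87.86°
pole (s+250): 250 + j134 → |·| = √(250²+134²) = √80456 ≈ 283.65, ∠ = arctan(134/250) ≈ 28.19°
pole (s+461): 461 + j134 → |·| = √(461²+134²) = √230477 ≈ 480.08, ∠ = arctan(134/461) ≈ 16.21°
pole at origin: |s| = 134, ∠ = 90.00° (in denominator)
|H| = 200 · 134.09 / 1.8247e+07 ≈ 0.0014697
Gain = 20 log₁₀(0.0014697) ≈ -56.66 dB
∠H = 87.86° − 134.40° = -46.54°

-56.7 dB, -46.5°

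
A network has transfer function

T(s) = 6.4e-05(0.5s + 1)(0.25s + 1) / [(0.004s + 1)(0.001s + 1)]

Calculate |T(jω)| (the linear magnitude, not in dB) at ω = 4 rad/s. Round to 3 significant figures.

At ω = 4 rad/s:
zero (1 + j4·0.5) = 1 + j2 → |·| ≈ 2.2361, ∠ ≈ 63.43°
zero (1 + j4·0.25) = 1 + j1 → |·| ≈ 1.4142, ∠ ≈ 45.00°
pole (1 + j4·0.004) = 1 + j0.016 → |·| ≈ 1.0001, ∠ ≈ 0.92°
pole (1 + j4·0.001) = 1 + j0.004 → |·| ≈ 1, ∠ ≈ 0.23°
|T| = 6.4e-05 · 2.2361 · 1.4142 / (1.0001 · 1) ≈ 0.00020237

0.000202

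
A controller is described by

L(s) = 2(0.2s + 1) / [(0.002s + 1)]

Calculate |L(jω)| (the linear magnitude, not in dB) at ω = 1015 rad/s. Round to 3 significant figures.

At ω = 1015 rad/s:
zero (1 + j1015·0.2) = 1 + j203 → |·| ≈ 203, ∠ ≈ 89.72°
pole (1 + j1015·0.002) = 1 + j2.03 → |·| ≈ 2.2629, ∠ ≈ 63.77°
|L| = 2 · 203 / (2.2629) ≈ 179.42

179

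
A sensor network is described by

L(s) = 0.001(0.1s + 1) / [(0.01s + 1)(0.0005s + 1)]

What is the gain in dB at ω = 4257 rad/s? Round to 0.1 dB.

-47.4 dB

At ω = 4257 rad/s:
zero (1 + j4257·0.1) = 1 + j425.7 → |·| ≈ 425.7, ∠ ≈ 89.87°
pole (1 + j4257·0.01) = 1 + j42.57 → |·| ≈ 42.582, ∠ ≈ 88.65°
pole (1 + j4257·0.0005) = 1 + j2.1285 → |·| ≈ 2.3517, ∠ ≈ 64.84°
|L| = 0.001 · 425.7 / (42.582 · 2.3517) ≈ 0.004251
Gain = 20 log₁₀(0.004251) ≈ -47.43 dB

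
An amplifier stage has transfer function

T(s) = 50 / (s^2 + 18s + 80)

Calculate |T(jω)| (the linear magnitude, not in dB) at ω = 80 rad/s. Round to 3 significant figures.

0.00771

Substitute s = j80:
Numerator: 50 = 50 + j0
Denominator: (j80)^2 + 18(j80) + 80 = -6320 + j1440
|N| = √(50² + 0²) ≈ 50, ∠N ≈ 0.00°
|D| = √(6320² + 1440²) ≈ 6482, ∠D ≈ 167.16°
|T| = 50 / 6482 ≈ 0.0077137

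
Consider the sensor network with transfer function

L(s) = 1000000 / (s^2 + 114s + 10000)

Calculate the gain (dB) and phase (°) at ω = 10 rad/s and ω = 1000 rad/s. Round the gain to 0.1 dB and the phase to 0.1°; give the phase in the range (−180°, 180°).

ω = 10: 40.0 dB, -6.6°; ω = 1000: 0.0 dB, -173.4°

At s = jω = j10:
quadratic: (j10)² + 114·j10 + 10000 = 9900 + j1140 → |·| ≈ 9965.4, ∠ ≈ 6.57°
|L| = 1000000 / 9965.4 ≈ 100.35
Gain = 20 log₁₀(100.35) ≈ 40.03 dB
∠L = 0.00° − 6.57° = -6.57°

At s = jω = j1000:
quadratic: (j1000)² + 114·j1000 + 10000 = -990000 + j114000 → |·| ≈ 9.9654e+05, ∠ ≈ 173.43°
|L| = 1000000 / 9.9654e+05 ≈ 1.0035
Gain = 20 log₁₀(1.0035) ≈ 0.03 dB
∠L = 0.00° − 173.43° = -173.43°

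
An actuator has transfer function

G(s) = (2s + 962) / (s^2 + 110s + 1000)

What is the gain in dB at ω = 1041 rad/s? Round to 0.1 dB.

Substitute s = j1041:
Numerator: 2(j1041) + 962 = 962 + j2082
Denominator: (j1041)^2 + 110(j1041) + 1000 = -1082681 + j114510
|N| = √(962² + 2082²) ≈ 2293.5, ∠N ≈ 65.20°
|D| = √(1082681² + 114510²) ≈ 1.0887e+06, ∠D ≈ 173.96°
|G| = 2293.5 / 1.0887e+06 ≈ 0.0021066
Gain = 20 log₁₀(0.0021066) ≈ -53.53 dB

-53.5 dB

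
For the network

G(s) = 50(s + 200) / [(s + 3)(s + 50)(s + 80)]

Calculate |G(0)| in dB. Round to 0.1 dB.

-1.6 dB

G(0) = 50·200 / (3·50·80) ≈ 0.83333
20 log₁₀(0.83333) ≈ -1.58 dB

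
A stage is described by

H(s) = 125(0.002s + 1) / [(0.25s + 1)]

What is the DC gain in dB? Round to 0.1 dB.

H(0) = 125 · 1 / 1 = 125
20 log₁₀(125) ≈ 41.94 dB

41.9 dB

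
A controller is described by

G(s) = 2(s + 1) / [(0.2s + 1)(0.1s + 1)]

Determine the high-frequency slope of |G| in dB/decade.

-20 dB/decade

Each pole contributes −20 dB/decade at high frequency; each zero contributes +20 dB/decade.
Net: 1 zero(s) − 2 pole(s) → -20 dB/decade.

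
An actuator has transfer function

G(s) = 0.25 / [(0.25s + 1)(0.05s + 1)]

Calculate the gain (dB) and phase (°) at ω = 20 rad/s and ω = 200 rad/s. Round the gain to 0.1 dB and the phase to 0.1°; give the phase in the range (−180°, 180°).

ω = 20: -29.2 dB, -123.7°; ω = 200: -66.1 dB, -173.1°

At ω = 20 rad/s:
pole (1 + j20·0.25) = 1 + j5 → |·| ≈ 5.099, ∠ ≈ 78.69°
pole (1 + j20·0.05) = 1 + j1 → |·| ≈ 1.4142, ∠ ≈ 45.00°
|G| = 0.25 · 1 / (5.099 · 1.4142) ≈ 0.034669
Gain = 20 log₁₀(0.034669) ≈ -29.20 dB
∠G = (0°) − (78.69° + 45.00°) = -123.69°

At ω = 200 rad/s:
pole (1 + j200·0.25) = 1 + j50 → |·| ≈ 50.01, ∠ ≈ 88.85°
pole (1 + j200·0.05) = 1 + j10 → |·| ≈ 10.05, ∠ ≈ 84.29°
|G| = 0.25 · 1 / (50.01 · 10.05) ≈ 0.00049741
Gain = 20 log₁₀(0.00049741) ≈ -66.07 dB
∠G = (0°) − (88.85° + 84.29°) = -173.14°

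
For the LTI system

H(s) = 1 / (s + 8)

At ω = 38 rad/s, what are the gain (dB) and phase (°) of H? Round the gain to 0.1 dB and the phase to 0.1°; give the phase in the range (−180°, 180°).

At s = jω = j38:
pole (s+8): 8 + j38 → |·| = √(8²+38²) = √1508 ≈ 38.833, ∠ = arctan(38/8) ≈ 78.11°
|H| = 1 / 38.833 ≈ 0.025751
Gain = 20 log₁₀(0.025751) ≈ -31.78 dB
∠H = 0.00° − 78.11° = -78.11°

-31.8 dB, -78.1°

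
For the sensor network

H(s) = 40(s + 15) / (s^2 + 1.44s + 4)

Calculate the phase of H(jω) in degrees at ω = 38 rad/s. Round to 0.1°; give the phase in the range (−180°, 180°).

-109.4°

At s = jω = j38:
zero (s+15): 15 + j38 → |·| = √(15²+38²) = √1669 ≈ 40.853, ∠ = arctan(38/15) ≈ 68.46°
quadratic: (j38)² + 1.44·j38 + 4 = -1440 + j54.72 → |·| ≈ 1441, ∠ ≈ 177.82°
∠H = 68.46° − 177.82° = -109.36°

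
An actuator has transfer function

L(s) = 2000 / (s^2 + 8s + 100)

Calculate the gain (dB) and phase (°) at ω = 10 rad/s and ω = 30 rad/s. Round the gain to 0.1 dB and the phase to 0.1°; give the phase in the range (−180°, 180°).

ω = 10: 28.0 dB, -90.0°; ω = 30: 7.6 dB, -163.3°

At s = jω = j10:
quadratic: (j10)² + 8·j10 + 100 = 0 + j80 → |·| ≈ 80, ∠ ≈ 90.00°
|L| = 2000 / 80 ≈ 25
Gain = 20 log₁₀(25) ≈ 27.96 dB
∠L = 0.00° − 90.00° = -90.00°

At s = jω = j30:
quadratic: (j30)² + 8·j30 + 100 = -800 + j240 → |·| ≈ 835.22, ∠ ≈ 163.30°
|L| = 2000 / 835.22 ≈ 2.3946
Gain = 20 log₁₀(2.3946) ≈ 7.58 dB
∠L = 0.00° − 163.30° = -163.30°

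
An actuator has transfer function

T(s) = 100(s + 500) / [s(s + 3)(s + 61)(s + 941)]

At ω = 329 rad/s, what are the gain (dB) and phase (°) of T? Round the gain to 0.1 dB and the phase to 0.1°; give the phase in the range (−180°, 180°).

-115.6 dB, 115.1°

At s = jω = j329:
zero (s+500): 500 + j329 → |·| = √(500²+329²) = √358241 ≈ 598.53, ∠ = arctan(329/500) ≈ 33.34°
pole (s+3): 3 + j329 → |·| = √(3²+329²) = √108250 ≈ 329.01, ∠ = arctan(329/3) ≈ 89.48°
pole (s+61): 61 + j329 → |·| = √(61²+329²) = √111962 ≈ 334.61, ∠ = arctan(329/61) ≈ 79.50°
pole (s+941): 941 + j329 → |·| = √(941²+329²) = √993722 ≈ 996.86, ∠ = arctan(329/941) ≈ 19.27°
pole at origin: |s| = 329, ∠ = 90.00° (in denominator)
|T| = 100 · 598.53 / 3.6106e+10 ≈ 1.6577e-06
Gain = 20 log₁₀(1.6577e-06) ≈ -115.61 dB
∠T = 33.34° − 278.25° = -244.91° ≡ 115.09° (principal value)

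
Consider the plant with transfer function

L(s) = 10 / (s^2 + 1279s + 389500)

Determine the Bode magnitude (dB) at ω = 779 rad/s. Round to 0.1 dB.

Substitute s = j779:
Numerator: 10 = 10 + j0
Denominator: (j779)^2 + 1279(j779) + 389500 = -217341 + j996341
|N| = √(10² + 0²) ≈ 10, ∠N ≈ 0.00°
|D| = √(217341² + 996341²) ≈ 1.0198e+06, ∠D ≈ 102.31°
|L| = 10 / 1.0198e+06 ≈ 9.8058e-06
Gain = 20 log₁₀(9.8058e-06) ≈ -100.17 dB

-100.2 dB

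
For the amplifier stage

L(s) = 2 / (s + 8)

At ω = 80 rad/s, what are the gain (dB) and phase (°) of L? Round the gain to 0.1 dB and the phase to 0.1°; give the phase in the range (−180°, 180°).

-32.1 dB, -84.3°

At s = jω = j80:
pole (s+8): 8 + j80 → |·| = √(8²+80²) = √6464 ≈ 80.399, ∠ = arctan(80/8) ≈ 84.29°
|L| = 2 / 80.399 ≈ 0.024876
Gain = 20 log₁₀(0.024876) ≈ -32.08 dB
∠L = 0.00° − 84.29° = -84.29°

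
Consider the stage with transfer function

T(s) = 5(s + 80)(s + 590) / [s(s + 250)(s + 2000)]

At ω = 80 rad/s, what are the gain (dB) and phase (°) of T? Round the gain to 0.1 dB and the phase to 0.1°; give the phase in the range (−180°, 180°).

-41.9 dB, -57.3°

At s = jω = j80:
zero (s+80): 80 + j80 → |·| = √(80²+80²) = √12800 ≈ 113.14, ∠ = arctan(80/80) ≈ 45.00°
zero (s+590): 590 + j80 → |·| = √(590²+80²) = √354500 ≈ 595.4, ∠ = arctan(80/590) ≈ 7.72°
pole (s+250): 250 + j80 → |·| = √(250²+80²) = √68900 ≈ 262.49, ∠ = arctan(80/250) ≈ 17.74°
pole (s+2000): 2000 + j80 → |·| = √(2000²+80²) = √4006400 ≈ 2001.6, ∠ = arctan(80/2000) ≈ 2.29°
pole at origin: |s| = 80, ∠ = 90.00° (in denominator)
|T| = 5 · 67364 / 4.2032e+07 ≈ 0.0080134
Gain = 20 log₁₀(0.0080134) ≈ -41.92 dB
∠T = 52.72° − 110.03° = -57.31°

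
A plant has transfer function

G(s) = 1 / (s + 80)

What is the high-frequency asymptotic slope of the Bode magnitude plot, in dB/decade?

Each pole contributes −20 dB/decade at high frequency; each zero contributes +20 dB/decade.
Net: 0 zero(s) − 1 pole(s) → -20 dB/decade.

-20 dB/decade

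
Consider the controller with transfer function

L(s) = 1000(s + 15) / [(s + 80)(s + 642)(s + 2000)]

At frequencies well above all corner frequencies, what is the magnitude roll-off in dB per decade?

Each pole contributes −20 dB/decade at high frequency; each zero contributes +20 dB/decade.
Net: 1 zero(s) − 3 pole(s) → -40 dB/decade.

-40 dB/decade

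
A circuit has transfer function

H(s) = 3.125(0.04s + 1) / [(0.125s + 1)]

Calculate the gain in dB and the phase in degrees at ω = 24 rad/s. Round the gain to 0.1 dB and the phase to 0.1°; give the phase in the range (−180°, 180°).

2.7 dB, -27.7°

At ω = 24 rad/s:
zero (1 + j24·0.04) = 1 + j0.96 → |·| ≈ 1.3862, ∠ ≈ 43.83°
pole (1 + j24·0.125) = 1 + j3 → |·| ≈ 3.1623, ∠ ≈ 71.57°
|H| = 3.125 · 1.3862 / (3.1623) ≈ 1.3698
Gain = 20 log₁₀(1.3698) ≈ 2.73 dB
∠H = (43.83°) − (71.57°) = -27.74°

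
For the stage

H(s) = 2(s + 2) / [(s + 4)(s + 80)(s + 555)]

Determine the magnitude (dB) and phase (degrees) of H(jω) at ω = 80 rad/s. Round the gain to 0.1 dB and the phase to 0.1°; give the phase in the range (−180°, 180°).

At s = jω = j80:
zero (s+2): 2 + j80 → |·| = √(2²+80²) = √6404 ≈ 80.025, ∠ = arctan(80/2) ≈ 88.57°
pole (s+4): 4 + j80 → |·| = √(4²+80²) = √6416 ≈ 80.1, ∠ = arctan(80/4) ≈ 87.14°
pole (s+80): 80 + j80 → |·| = √(80²+80²) = √12800 ≈ 113.14, ∠ = arctan(80/80) ≈ 45.00°
pole (s+555): 555 + j80 → |·| = √(555²+80²) = √314425 ≈ 560.74, ∠ = arctan(80/555) ≈ 8.20°
|H| = 2 · 80.025 / 5.0817e+06 ≈ 3.1495e-05
Gain = 20 log₁₀(3.1495e-05) ≈ -90.04 dB
∠H = 88.57° − 140.34° = -51.77°

-90.0 dB, -51.8°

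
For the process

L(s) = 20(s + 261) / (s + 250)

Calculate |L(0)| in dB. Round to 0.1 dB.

26.4 dB

L(0) = 20·261 / (250) = 20.88
20 log₁₀(20.88) ≈ 26.39 dB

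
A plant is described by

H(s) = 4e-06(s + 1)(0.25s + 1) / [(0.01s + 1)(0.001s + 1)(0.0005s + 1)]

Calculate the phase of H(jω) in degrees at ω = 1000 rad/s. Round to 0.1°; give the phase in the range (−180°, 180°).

23.9°

At ω = 1000 rad/s:
zero (1 + j1000·1) = 1 + j1000 → |·| ≈ 1000, ∠ ≈ 89.94°
zero (1 + j1000·0.25) = 1 + j250 → |·| ≈ 250, ∠ ≈ 89.77°
pole (1 + j1000·0.01) = 1 + j10 → |·| ≈ 10.05, ∠ ≈ 84.29°
pole (1 + j1000·0.001) = 1 + j1 → |·| ≈ 1.4142, ∠ ≈ 45.00°
pole (1 + j1000·0.0005) = 1 + j0.5 → |·| ≈ 1.118, ∠ ≈ 26.57°
∠H = (89.94° + 89.77°) − (84.29° + 45.00° + 26.57°) = 23.85°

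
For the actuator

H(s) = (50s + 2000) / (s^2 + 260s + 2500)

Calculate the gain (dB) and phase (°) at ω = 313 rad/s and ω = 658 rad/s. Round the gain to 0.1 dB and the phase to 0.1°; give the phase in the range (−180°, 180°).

Substitute s = j313:
Numerator: 50(j313) + 2000 = 2000 + j15650
Denominator: (j313)^2 + 260(j313) + 2500 = -95469 + j81380
|N| = √(2000² + 15650²) ≈ 15777, ∠N ≈ 82.72°
|D| = √(95469² + 81380²) ≈ 1.2545e+05, ∠D ≈ 139.55°
|H| = 15777 / 1.2545e+05 ≈ 0.12576
Gain = 20 log₁₀(0.12576) ≈ -18.01 dB
∠H = 82.72° − 139.55° = -56.83°

Substitute s = j658:
Numerator: 50(j658) + 2000 = 2000 + j32900
Denominator: (j658)^2 + 260(j658) + 2500 = -430464 + j171080
|N| = √(2000² + 32900²) ≈ 32961, ∠N ≈ 86.52°
|D| = √(430464² + 171080²) ≈ 4.6321e+05, ∠D ≈ 158.33°
|H| = 32961 / 4.6321e+05 ≈ 0.071158
Gain = 20 log₁₀(0.071158) ≈ -22.96 dB
∠H = 86.52° − 158.33° = -71.81°

ω = 313: -18.0 dB, -56.8°; ω = 658: -23.0 dB, -71.8°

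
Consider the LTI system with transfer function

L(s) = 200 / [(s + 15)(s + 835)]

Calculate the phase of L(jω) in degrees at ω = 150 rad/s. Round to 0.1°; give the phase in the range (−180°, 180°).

At s = jω = j150:
pole (s+15): 15 + j150 → |·| = √(15²+150²) = √22725 ≈ 150.75, ∠ = arctan(150/15) ≈ 84.29°
pole (s+835): 835 + j150 → |·| = √(835²+150²) = √719725 ≈ 848.37, ∠ = arctan(150/835) ≈ 10.18°
∠L = 0.00° − 94.47° = -94.47°

-94.5°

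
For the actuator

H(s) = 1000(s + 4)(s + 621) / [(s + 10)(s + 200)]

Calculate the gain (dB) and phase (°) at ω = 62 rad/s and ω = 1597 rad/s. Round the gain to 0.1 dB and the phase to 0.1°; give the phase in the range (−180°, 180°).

At s = jω = j62:
zero (s+4): 4 + j62 → |·| = √(4²+62²) = √3860 ≈ 62.129, ∠ = arctan(62/4) ≈ 86.31°
zero (s+621): 621 + j62 → |·| = √(621²+62²) = √389485 ≈ 624.09, ∠ = arctan(62/621) ≈ 5.70°
pole (s+10): 10 + j62 → |·| = √(10²+62²) = √3944 ≈ 62.801, ∠ = arctan(62/10) ≈ 80.84°
pole (s+200): 200 + j62 → |·| = √(200²+62²) = √43844 ≈ 209.39, ∠ = arctan(62/200) ≈ 17.22°
|H| = 1000 · 38774 / 13150 ≈ 2948.6
Gain = 20 log₁₀(2948.6) ≈ 69.39 dB
∠H = 92.01° − 98.06° = -6.05°

At s = jω = j1597:
zero (s+4): 4 + j1597 → |·| = √(4²+1597²) = √2550425 ≈ 1597, ∠ = arctan(1597/4) ≈ 89.86°
zero (s+621): 621 + j1597 → |·| = √(621²+1597²) = √2936050 ≈ 1713.5, ∠ = arctan(1597/621) ≈ 68.75°
pole (s+10): 10 + j1597 → |·| = √(10²+1597²) = √2550509 ≈ 1597, ∠ = arctan(1597/10) ≈ 89.64°
pole (s+200): 200 + j1597 → |·| = √(200²+1597²) = √2590409 ≈ 1609.5, ∠ = arctan(1597/200) ≈ 82.86°
|H| = 1000 · 2.7365e+06 / 2.5704e+06 ≈ 1064.6
Gain = 20 log₁₀(1064.6) ≈ 60.54 dB
∠H = 158.61° − 172.50° = -13.89°

ω = 62: 69.4 dB, -6.1°; ω = 1597: 60.5 dB, -13.9°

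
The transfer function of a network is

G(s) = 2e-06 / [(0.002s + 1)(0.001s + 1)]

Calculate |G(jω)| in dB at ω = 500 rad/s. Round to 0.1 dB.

-118.0 dB

At ω = 500 rad/s:
pole (1 + j500·0.002) = 1 + j1 → |·| ≈ 1.4142, ∠ ≈ 45.00°
pole (1 + j500·0.001) = 1 + j0.5 → |·| ≈ 1.118, ∠ ≈ 26.57°
|G| = 2e-06 · 1 / (1.4142 · 1.118) ≈ 1.265e-06
Gain = 20 log₁₀(1.265e-06) ≈ -117.96 dB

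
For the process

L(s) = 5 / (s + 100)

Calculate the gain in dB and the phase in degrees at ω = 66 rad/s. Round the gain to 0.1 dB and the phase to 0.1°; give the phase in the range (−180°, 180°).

-27.6 dB, -33.4°

Substitute s = j66:
Numerator: 5 = 5 + j0
Denominator: (j66) + 100 = 100 + j66
|N| = √(5² + 0²) ≈ 5, ∠N ≈ 0.00°
|D| = √(100² + 66²) ≈ 119.82, ∠D ≈ 33.42°
|L| = 5 / 119.82 ≈ 0.041729
Gain = 20 log₁₀(0.041729) ≈ -27.59 dB
∠L = 0.00° − 33.42° = -33.42°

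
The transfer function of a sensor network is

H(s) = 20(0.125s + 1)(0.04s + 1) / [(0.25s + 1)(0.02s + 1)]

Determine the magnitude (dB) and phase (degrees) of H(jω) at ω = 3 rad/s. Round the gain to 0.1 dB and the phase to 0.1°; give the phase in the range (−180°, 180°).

At ω = 3 rad/s:
zero (1 + j3·0.125) = 1 + j0.375 → |·| ≈ 1.068, ∠ ≈ 20.56°
zero (1 + j3·0.04) = 1 + j0.12 → |·| ≈ 1.0072, ∠ ≈ 6.84°
pole (1 + j3·0.25) = 1 + j0.75 → |·| ≈ 1.25, ∠ ≈ 36.87°
pole (1 + j3·0.02) = 1 + j0.06 → |·| ≈ 1.0018, ∠ ≈ 3.43°
|H| = 20 · 1.068 · 1.0072 / (1.25 · 1.0018) ≈ 17.18
Gain = 20 log₁₀(17.18) ≈ 24.70 dB
∠H = (20.56° + 6.84°) − (36.87° + 3.43°) = -12.90°

24.7 dB, -12.9°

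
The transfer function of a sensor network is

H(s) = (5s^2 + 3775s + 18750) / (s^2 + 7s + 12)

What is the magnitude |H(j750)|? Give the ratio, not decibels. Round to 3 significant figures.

Substitute s = j750:
Numerator: 5(j750)^2 + 3775(j750) + 18750 = -2793750 + j2831250
Denominator: (j750)^2 + 7(j750) + 12 = -562488 + j5250
|N| = √(2793750² + 2831250²) ≈ 3.9776e+06, ∠N ≈ 134.62°
|D| = √(562488² + 5250²) ≈ 5.6251e+05, ∠D ≈ 179.47°
|H| = 3.9776e+06 / 5.6251e+05 ≈ 7.0712

7.07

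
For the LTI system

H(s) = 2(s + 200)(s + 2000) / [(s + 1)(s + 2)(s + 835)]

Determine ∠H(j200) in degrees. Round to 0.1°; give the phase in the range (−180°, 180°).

-141.9°

At s = jω = j200:
zero (s+200): 200 + j200 → |·| = √(200²+200²) = √80000 ≈ 282.84, ∠ = arctan(200/200) ≈ 45.00°
zero (s+2000): 2000 + j200 → |·| = √(2000²+200²) = √4040000 ≈ 2010, ∠ = arctan(200/2000) ≈ 5.71°
pole (s+1): 1 + j200 → |·| = √(1²+200²) = √40001 ≈ 200, ∠ = arctan(200/1) ≈ 89.71°
pole (s+2): 2 + j200 → |·| = √(2²+200²) = √40004 ≈ 200.01, ∠ = arctan(200/2) ≈ 89.43°
pole (s+835): 835 + j200 → |·| = √(835²+200²) = √737225 ≈ 858.62, ∠ = arctan(200/835) ≈ 13.47°
∠H = 50.71° − 192.61° = -141.90°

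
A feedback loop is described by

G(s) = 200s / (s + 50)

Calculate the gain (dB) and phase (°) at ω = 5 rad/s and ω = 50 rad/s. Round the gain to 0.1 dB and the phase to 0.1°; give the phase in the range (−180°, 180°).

At s = jω = j5:
zero at origin: s = j5 → |·| = 5, ∠ = 90.00°
pole (s+50): 50 + j5 → |·| = √(50²+5²) = √2525 ≈ 50.249, ∠ = arctan(5/50) ≈ 5.71°
|G| = 200 · 5 / 50.249 ≈ 19.901
Gain = 20 log₁₀(19.901) ≈ 25.98 dB
∠G = 90.00° − 5.71° = 84.29°

At s = jω = j50:
zero at origin: s = j50 → |·| = 50, ∠ = 90.00°
pole (s+50): 50 + j50 → |·| = √(50²+50²) = √5000 ≈ 70.711, ∠ = arctan(50/50) ≈ 45.00°
|G| = 200 · 50 / 70.711 ≈ 141.42
Gain = 20 log₁₀(141.42) ≈ 43.01 dB
∠G = 90.00° − 45.00° = 45.00°

ω = 5: 26.0 dB, 84.3°; ω = 50: 43.0 dB, 45.0°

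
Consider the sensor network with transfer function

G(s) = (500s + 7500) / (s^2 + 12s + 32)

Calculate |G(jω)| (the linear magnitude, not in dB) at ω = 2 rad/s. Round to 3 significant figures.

205

Substitute s = j2:
Numerator: 500(j2) + 7500 = 7500 + j1000
Denominator: (j2)^2 + 12(j2) + 32 = 28 + j24
|N| = √(7500² + 1000²) ≈ 7566.4, ∠N ≈ 7.59°
|D| = √(28² + 24²) ≈ 36.878, ∠D ≈ 40.60°
|G| = 7566.4 / 36.878 ≈ 205.17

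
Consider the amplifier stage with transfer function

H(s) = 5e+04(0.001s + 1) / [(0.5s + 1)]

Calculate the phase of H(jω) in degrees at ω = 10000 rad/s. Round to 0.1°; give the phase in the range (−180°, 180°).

At ω = 10000 rad/s:
zero (1 + j10000·0.001) = 1 + j10 → |·| ≈ 10.05, ∠ ≈ 84.29°
pole (1 + j10000·0.5) = 1 + j5000 → |·| ≈ 5000, ∠ ≈ 89.99°
∠H = (84.29°) − (89.99°) = -5.70°

-5.7°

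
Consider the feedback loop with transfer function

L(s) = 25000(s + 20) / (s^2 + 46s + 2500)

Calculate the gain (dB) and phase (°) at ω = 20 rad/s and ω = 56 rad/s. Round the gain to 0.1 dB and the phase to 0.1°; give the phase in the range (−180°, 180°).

ω = 20: 49.8 dB, 21.3°; ω = 56: 55.0 dB, -33.5°

At s = jω = j20:
zero (s+20): 20 + j20 → |·| = √(20²+20²) = √800 ≈ 28.284, ∠ = arctan(20/20) ≈ 45.00°
quadratic: (j20)² + 46·j20 + 2500 = 2100 + j920 → |·| ≈ 2292.7, ∠ ≈ 23.66°
|L| = 25000 · 28.284 / 2292.7 ≈ 308.41
Gain = 20 log₁₀(308.41) ≈ 49.78 dB
∠L = 45.00° − 23.66° = 21.34°

At s = jω = j56:
zero (s+20): 20 + j56 → |·| = √(20²+56²) = √3536 ≈ 59.464, ∠ = arctan(56/20) ≈ 70.35°
quadratic: (j56)² + 46·j56 + 2500 = -636 + j2576 → |·| ≈ 2653.4, ∠ ≈ 103.87°
|L| = 25000 · 59.464 / 2653.4 ≈ 560.26
Gain = 20 log₁₀(560.26) ≈ 54.97 dB
∠L = 70.35° − 103.87° = -33.52°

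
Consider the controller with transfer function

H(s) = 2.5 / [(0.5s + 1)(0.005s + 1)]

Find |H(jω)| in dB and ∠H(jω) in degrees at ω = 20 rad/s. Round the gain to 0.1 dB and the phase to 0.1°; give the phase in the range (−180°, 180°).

At ω = 20 rad/s:
pole (1 + j20·0.5) = 1 + j10 → |·| ≈ 10.05, ∠ ≈ 84.29°
pole (1 + j20·0.005) = 1 + j0.1 → |·| ≈ 1.005, ∠ ≈ 5.71°
|H| = 2.5 · 1 / (10.05 · 1.005) ≈ 0.24752
Gain = 20 log₁₀(0.24752) ≈ -12.13 dB
∠H = (0°) − (84.29° + 5.71°) = -90.00°

-12.1 dB, -90.0°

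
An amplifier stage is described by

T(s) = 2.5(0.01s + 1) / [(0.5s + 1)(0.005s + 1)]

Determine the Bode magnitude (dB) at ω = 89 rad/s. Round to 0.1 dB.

-23.3 dB

At ω = 89 rad/s:
zero (1 + j89·0.01) = 1 + j0.89 → |·| ≈ 1.3387, ∠ ≈ 41.67°
pole (1 + j89·0.5) = 1 + j44.5 → |·| ≈ 44.511, ∠ ≈ 88.71°
pole (1 + j89·0.005) = 1 + j0.445 → |·| ≈ 1.0945, ∠ ≈ 23.99°
|T| = 2.5 · 1.3387 / (44.511 · 1.0945) ≈ 0.068697
Gain = 20 log₁₀(0.068697) ≈ -23.26 dB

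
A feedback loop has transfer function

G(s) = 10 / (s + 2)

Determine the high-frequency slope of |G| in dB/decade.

Each pole contributes −20 dB/decade at high frequency; each zero contributes +20 dB/decade.
Net: 0 zero(s) − 1 pole(s) → -20 dB/decade.

-20 dB/decade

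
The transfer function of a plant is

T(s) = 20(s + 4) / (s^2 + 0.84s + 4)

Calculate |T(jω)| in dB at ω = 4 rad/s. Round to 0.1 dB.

At s = jω = j4:
zero (s+4): 4 + j4 → |·| = √(4²+4²) = √32 ≈ 5.6569, ∠ = arctan(4/4) ≈ 45.00°
quadratic: (j4)² + 0.84·j4 + 4 = -12 + j3.36 → |·| ≈ 12.462, ∠ ≈ 164.36°
|T| = 20 · 5.6569 / 12.462 ≈ 9.0786
Gain = 20 log₁₀(9.0786) ≈ 19.16 dB

19.2 dB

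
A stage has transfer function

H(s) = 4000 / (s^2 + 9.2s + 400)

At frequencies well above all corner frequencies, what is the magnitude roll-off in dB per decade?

Each pole contributes −20 dB/decade at high frequency; each zero contributes +20 dB/decade.
Net: 0 zero(s) − 2 pole(s) → -40 dB/decade.

-40 dB/decade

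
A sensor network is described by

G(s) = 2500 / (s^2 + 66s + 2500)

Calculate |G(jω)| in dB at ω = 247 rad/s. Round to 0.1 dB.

-27.7 dB

At s = jω = j247:
quadratic: (j247)² + 66·j247 + 2500 = -58509 + j16302 → |·| ≈ 60738, ∠ ≈ 164.43°
|G| = 2500 / 60738 ≈ 0.04116
Gain = 20 log₁₀(0.04116) ≈ -27.71 dB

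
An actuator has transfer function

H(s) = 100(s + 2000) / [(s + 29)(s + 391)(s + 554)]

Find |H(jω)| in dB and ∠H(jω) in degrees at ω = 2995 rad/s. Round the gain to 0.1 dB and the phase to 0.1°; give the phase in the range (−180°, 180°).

At s = jω = j2995:
zero (s+2000): 2000 + j2995 → |·| = √(2000²+2995²) = √12970025 ≈ 3601.4, ∠ = arctan(2995/2000) ≈ 56.27°
pole (s+29): 29 + j2995 → |·| = √(29²+2995²) = √8970866 ≈ 2995.1, ∠ = arctan(2995/29) ≈ 89.45°
pole (s+391): 391 + j2995 → |·| = √(391²+2995²) = √9122906 ≈ 3020.4, ∠ = arctan(2995/391) ≈ 82.56°
pole (s+554): 554 + j2995 → |·| = √(554²+2995²) = √9276941 ≈ 3045.8, ∠ = arctan(2995/554) ≈ 79.52°
|H| = 100 · 3601.4 / 2.7554e+10 ≈ 1.307e-05
Gain = 20 log₁₀(1.307e-05) ≈ -97.67 dB
∠H = 56.27° − 251.53° = -195.26° ≡ 164.74° (principal value)

-97.7 dB, 164.7°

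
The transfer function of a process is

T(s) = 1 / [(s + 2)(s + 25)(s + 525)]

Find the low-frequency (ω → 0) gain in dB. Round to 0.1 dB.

T(0) = 1 / (2·25·525) ≈ 3.8095e-05
20 log₁₀(3.8095e-05) ≈ -88.38 dB

-88.4 dB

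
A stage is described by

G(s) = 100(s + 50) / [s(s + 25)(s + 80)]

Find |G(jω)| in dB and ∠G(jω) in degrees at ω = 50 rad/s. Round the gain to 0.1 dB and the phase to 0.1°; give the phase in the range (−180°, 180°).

-31.4 dB, -140.4°

At s = jω = j50:
zero (s+50): 50 + j50 → |·| = √(50²+50²) = √5000 ≈ 70.711, ∠ = arctan(50/50) ≈ 45.00°
pole (s+25): 25 + j50 → |·| = √(25²+50²) = √3125 ≈ 55.902, ∠ = arctan(50/25) ≈ 63.43°
pole (s+80): 80 + j50 → |·| = √(80²+50²) = √8900 ≈ 94.34, ∠ = arctan(50/80) ≈ 32.01°
pole at origin: |s| = 50, ∠ = 90.00° (in denominator)
|G| = 100 · 70.711 / 2.6369e+05 ≈ 0.026816
Gain = 20 log₁₀(0.026816) ≈ -31.43 dB
∠G = 45.00° − 185.44° = -140.44°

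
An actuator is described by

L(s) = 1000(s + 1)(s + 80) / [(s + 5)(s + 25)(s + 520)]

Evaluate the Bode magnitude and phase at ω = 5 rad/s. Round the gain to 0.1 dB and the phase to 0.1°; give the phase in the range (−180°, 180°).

12.8 dB, 25.4°

At s = jω = j5:
zero (s+1): 1 + j5 → |·| = √(1²+5²) = √26 ≈ 5.099, ∠ = arctan(5/1) ≈ 78.69°
zero (s+80): 80 + j5 → |·| = √(80²+5²) = √6425 ≈ 80.156, ∠ = arctan(5/80) ≈ 3.58°
pole (s+5): 5 + j5 → |·| = √(5²+5²) = √50 ≈ 7.0711, ∠ = arctan(5/5) ≈ 45.00°
pole (s+25): 25 + j5 → |·| = √(25²+5²) = √650 ≈ 25.495, ∠ = arctan(5/25) ≈ 11.31°
pole (s+520): 520 + j5 → |·| = √(520²+5²) = √270425 ≈ 520.02, ∠ = arctan(5/520) ≈ 0.55°
|L| = 1000 · 408.72 / 93748 ≈ 4.3598
Gain = 20 log₁₀(4.3598) ≈ 12.79 dB
∠L = 82.27° − 56.86° = 25.41°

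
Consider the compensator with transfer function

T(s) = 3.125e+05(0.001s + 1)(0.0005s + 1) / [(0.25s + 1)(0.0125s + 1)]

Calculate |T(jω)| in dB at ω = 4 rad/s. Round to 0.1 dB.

106.9 dB

At ω = 4 rad/s:
zero (1 + j4·0.001) = 1 + j0.004 → |·| ≈ 1, ∠ ≈ 0.23°
zero (1 + j4·0.0005) = 1 + j0.002 → |·| ≈ 1, ∠ ≈ 0.11°
pole (1 + j4·0.25) = 1 + j1 → |·| ≈ 1.4142, ∠ ≈ 45.00°
pole (1 + j4·0.0125) = 1 + j0.05 → |·| ≈ 1.0012, ∠ ≈ 2.86°
|T| = 3.125e+05 · 1 · 1 / (1.4142 · 1.0012) ≈ 2.2071e+05
Gain = 20 log₁₀(2.2071e+05) ≈ 106.88 dB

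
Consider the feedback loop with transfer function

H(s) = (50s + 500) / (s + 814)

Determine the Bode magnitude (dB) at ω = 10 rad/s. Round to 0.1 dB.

Substitute s = j10:
Numerator: 50(j10) + 500 = 500 + j500
Denominator: (j10) + 814 = 814 + j10
|N| = √(500² + 500²) ≈ 707.11, ∠N ≈ 45.00°
|D| = √(814² + 10²) ≈ 814.06, ∠D ≈ 0.70°
|H| = 707.11 / 814.06 ≈ 0.86862
Gain = 20 log₁₀(0.86862) ≈ -1.22 dB

-1.2 dB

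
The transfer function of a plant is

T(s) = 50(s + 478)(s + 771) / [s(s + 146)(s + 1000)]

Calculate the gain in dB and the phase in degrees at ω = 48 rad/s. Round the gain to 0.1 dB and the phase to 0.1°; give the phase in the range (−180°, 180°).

8.0 dB, -101.7°

At s = jω = j48:
zero (s+478): 478 + j48 → |·| = √(478²+48²) = √230788 ≈ 480.4, ∠ = arctan(48/478) ≈ 5.73°
zero (s+771): 771 + j48 → |·| = √(771²+48²) = √596745 ≈ 772.49, ∠ = arctan(48/771) ≈ 3.56°
pole (s+146): 146 + j48 → |·| = √(146²+48²) = √23620 ≈ 153.69, ∠ = arctan(48/146) ≈ 18.20°
pole (s+1000): 1000 + j48 → |·| = √(1000²+48²) = √1002304 ≈ 1001.2, ∠ = arctan(48/1000) ≈ 2.75°
pole at origin: |s| = 48, ∠ = 90.00° (in denominator)
|T| = 50 · 3.711e+05 / 7.386e+06 ≈ 2.5122
Gain = 20 log₁₀(2.5122) ≈ 8.00 dB
∠T = 9.29° − 110.95° = -101.66°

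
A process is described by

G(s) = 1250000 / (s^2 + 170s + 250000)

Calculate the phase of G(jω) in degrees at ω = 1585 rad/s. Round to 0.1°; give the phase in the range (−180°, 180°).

-173.2°

At s = jω = j1585:
quadratic: (j1585)² + 170·j1585 + 250000 = -2262225 + j269450 → |·| ≈ 2.2782e+06, ∠ ≈ 173.21°
∠G = 0.00° − 173.21° = -173.21°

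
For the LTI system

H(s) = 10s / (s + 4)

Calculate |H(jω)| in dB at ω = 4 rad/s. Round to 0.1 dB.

At s = jω = j4:
zero at origin: s = j4 → |·| = 4, ∠ = 90.00°
pole (s+4): 4 + j4 → |·| = √(4²+4²) = √32 ≈ 5.6569, ∠ = arctan(4/4) ≈ 45.00°
|H| = 10 · 4 / 5.6569 ≈ 7.071
Gain = 20 log₁₀(7.071) ≈ 16.99 dB

17.0 dB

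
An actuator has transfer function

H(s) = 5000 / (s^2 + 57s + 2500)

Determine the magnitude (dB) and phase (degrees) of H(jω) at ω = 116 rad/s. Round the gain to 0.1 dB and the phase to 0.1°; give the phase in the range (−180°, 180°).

At s = jω = j116:
quadratic: (j116)² + 57·j116 + 2500 = -10956 + j6612 → |·| ≈ 12797, ∠ ≈ 148.89°
|H| = 5000 / 12797 ≈ 0.39072
Gain = 20 log₁₀(0.39072) ≈ -8.16 dB
∠H = 0.00° − 148.89° = -148.89°

-8.2 dB, -148.9°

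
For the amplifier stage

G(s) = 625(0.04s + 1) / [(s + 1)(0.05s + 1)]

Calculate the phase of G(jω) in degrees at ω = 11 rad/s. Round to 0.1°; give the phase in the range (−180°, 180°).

-89.9°

At ω = 11 rad/s:
zero (1 + j11·0.04) = 1 + j0.44 → |·| ≈ 1.0925, ∠ ≈ 23.75°
pole (1 + j11·1) = 1 + j11 → |·| ≈ 11.045, ∠ ≈ 84.81°
pole (1 + j11·0.05) = 1 + j0.55 → |·| ≈ 1.1413, ∠ ≈ 28.81°
∠G = (23.75°) − (84.81° + 28.81°) = -89.87°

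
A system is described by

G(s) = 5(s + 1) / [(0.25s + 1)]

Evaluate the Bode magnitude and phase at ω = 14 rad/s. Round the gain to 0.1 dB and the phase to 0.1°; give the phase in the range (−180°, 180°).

25.7 dB, 11.9°

At ω = 14 rad/s:
zero (1 + j14·1) = 1 + j14 → |·| ≈ 14.036, ∠ ≈ 85.91°
pole (1 + j14·0.25) = 1 + j3.5 → |·| ≈ 3.6401, ∠ ≈ 74.05°
|G| = 5 · 14.036 / (3.6401) ≈ 19.28
Gain = 20 log₁₀(19.28) ≈ 25.70 dB
∠G = (85.91°) − (74.05°) = 11.86°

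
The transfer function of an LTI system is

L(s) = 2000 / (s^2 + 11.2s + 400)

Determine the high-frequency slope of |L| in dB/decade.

-40 dB/decade

Each pole contributes −20 dB/decade at high frequency; each zero contributes +20 dB/decade.
Net: 0 zero(s) − 2 pole(s) → -40 dB/decade.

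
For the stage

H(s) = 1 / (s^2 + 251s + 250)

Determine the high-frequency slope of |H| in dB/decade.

-40 dB/decade

Each pole contributes −20 dB/decade at high frequency; each zero contributes +20 dB/decade.
Net: 0 zero(s) − 2 pole(s) → -40 dB/decade.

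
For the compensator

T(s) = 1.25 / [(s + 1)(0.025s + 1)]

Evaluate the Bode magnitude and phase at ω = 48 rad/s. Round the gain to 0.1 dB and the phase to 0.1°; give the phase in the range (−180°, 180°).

-35.6 dB, -139.0°

At ω = 48 rad/s:
pole (1 + j48·1) = 1 + j48 → |·| ≈ 48.01, ∠ ≈ 88.81°
pole (1 + j48·0.025) = 1 + j1.2 → |·| ≈ 1.562, ∠ ≈ 50.19°
|T| = 1.25 · 1 / (48.01 · 1.562) ≈ 0.016669
Gain = 20 log₁₀(0.016669) ≈ -35.56 dB
∠T = (0°) − (88.81° + 50.19°) = -139.00°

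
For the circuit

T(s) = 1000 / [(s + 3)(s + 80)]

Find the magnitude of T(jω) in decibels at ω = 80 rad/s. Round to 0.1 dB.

At s = jω = j80:
pole (s+3): 3 + j80 → |·| = √(3²+80²) = √6409 ≈ 80.056, ∠ = arctan(80/3) ≈ 87.85°
pole (s+80): 80 + j80 → |·| = √(80²+80²) = √12800 ≈ 113.14, ∠ = arctan(80/80) ≈ 45.00°
|T| = 1000 / 9057.5 ≈ 0.11041
Gain = 20 log₁₀(0.11041) ≈ -19.14 dB

-19.1 dB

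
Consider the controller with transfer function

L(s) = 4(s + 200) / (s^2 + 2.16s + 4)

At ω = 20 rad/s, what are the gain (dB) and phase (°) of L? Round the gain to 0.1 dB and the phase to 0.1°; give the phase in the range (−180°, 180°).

At s = jω = j20:
zero (s+200): 200 + j20 → |·| = √(200²+20²) = √40400 ≈ 201, ∠ = arctan(20/200) ≈ 5.71°
quadratic: (j20)² + 2.16·j20 + 4 = -396 + j43.2 → |·| ≈ 398.35, ∠ ≈ 173.77°
|L| = 4 · 201 / 398.35 ≈ 2.0183
Gain = 20 log₁₀(2.0183) ≈ 6.10 dB
∠L = 5.71° − 173.77° = -168.06°

6.1 dB, -168.1°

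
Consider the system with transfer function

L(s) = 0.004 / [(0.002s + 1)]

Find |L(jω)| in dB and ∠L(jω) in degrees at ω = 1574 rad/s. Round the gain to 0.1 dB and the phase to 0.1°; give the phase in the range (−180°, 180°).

At ω = 1574 rad/s:
pole (1 + j1574·0.002) = 1 + j3.148 → |·| ≈ 3.303, ∠ ≈ 72.38°
|L| = 0.004 · 1 / (3.303) ≈ 0.001211
Gain = 20 log₁₀(0.001211) ≈ -58.34 dB
∠L = (0°) − (72.38°) = -72.38°

-58.3 dB, -72.4°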